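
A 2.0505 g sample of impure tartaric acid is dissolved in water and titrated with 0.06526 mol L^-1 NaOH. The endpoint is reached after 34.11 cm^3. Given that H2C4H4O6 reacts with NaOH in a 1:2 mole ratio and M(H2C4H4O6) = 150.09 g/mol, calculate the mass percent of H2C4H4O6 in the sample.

n(NaOH) = 0.06526 x 0.03411 = 0.002226 mol.
n(H2C4H4O6) = 0.002226 / 2 = 0.001113 mol.
mass of H2C4H4O6 = 0.001113 x 150.09 = 0.1671 g.
% purity = 0.1671 / 2.0505 x 100 = 8.15%.

8.15%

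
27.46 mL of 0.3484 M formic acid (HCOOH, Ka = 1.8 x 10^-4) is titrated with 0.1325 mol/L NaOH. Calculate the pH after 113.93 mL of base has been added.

12.59

n(acid) = 0.3484 x 0.02746 = 0.009567 mol; n(NaOH) added = 0.1325 x 0.1139 = 0.01510 mol.
Base is in excess by 0.01510 - 0.009567 = 0.005529 mol in a total volume of 0.1414 L.
[OH^-] = 0.005529/0.1414 = 0.03910 M, so pOH = 1.41 and pH = 14.00 - 1.41 = 12.59.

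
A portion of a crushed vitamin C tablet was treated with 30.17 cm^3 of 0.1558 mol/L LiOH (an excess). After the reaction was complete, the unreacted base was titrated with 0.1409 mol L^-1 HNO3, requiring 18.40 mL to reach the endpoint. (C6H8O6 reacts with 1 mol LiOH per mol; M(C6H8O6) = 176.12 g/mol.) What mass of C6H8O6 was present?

Total n(LiOH) added = 0.1558 x 0.03017 = 0.004700 mol.
n(HNO3) used = 0.1409 x 0.01840 = 0.002593 mol, which equals the excess n(LiOH).
So n(LiOH) consumed by the sample = 0.004700 - 0.002593 = 0.002108 mol.
n(C6H8O6) = 0.002108 / 1 = 0.002108 mol.
mass = 0.002108 mol x 176.12 g/mol = 0.371 g.

0.371 g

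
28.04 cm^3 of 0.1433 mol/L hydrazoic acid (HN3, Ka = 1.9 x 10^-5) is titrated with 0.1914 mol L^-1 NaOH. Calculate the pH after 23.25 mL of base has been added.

11.93

n(acid) = 0.1433 x 0.02804 = 0.004018 mol; n(NaOH) added = 0.1914 x 0.02325 = 0.004450 mol.
Base is in excess by 0.004450 - 0.004018 = 0.0004319 mol in a total volume of 0.05129 L.
[OH^-] = 0.0004319/0.05129 = 0.008421 M, so pOH = 2.07 and pH = 14.00 - 2.07 = 11.93.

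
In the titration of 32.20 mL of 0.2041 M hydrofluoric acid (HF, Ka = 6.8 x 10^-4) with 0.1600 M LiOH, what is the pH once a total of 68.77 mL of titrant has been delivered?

n(acid) = 0.2041 x 0.03220 = 0.006572 mol; n(LiOH) added = 0.1600 x 0.06877 = 0.01100 mol.
Base is in excess by 0.01100 - 0.006572 = 0.004431 mol in a total volume of 0.1010 L.
[OH^-] = 0.004431/0.1010 = 0.04389 M, so pOH = 1.36 and pH = 14.00 - 1.36 = 12.64.

12.64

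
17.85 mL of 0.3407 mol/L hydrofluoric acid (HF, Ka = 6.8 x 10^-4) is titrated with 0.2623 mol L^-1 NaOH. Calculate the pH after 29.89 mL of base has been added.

n(acid) = 0.3407 x 0.01785 = 0.006081 mol; n(NaOH) added = 0.2623 x 0.02989 = 0.007840 mol.
Base is in excess by 0.007840 - 0.006081 = 0.001759 mol in a total volume of 0.04774 L.
[OH^-] = 0.001759/0.04774 = 0.03684 M, so pOH = 1.43 and pH = 14.00 - 1.43 = 12.57.

12.57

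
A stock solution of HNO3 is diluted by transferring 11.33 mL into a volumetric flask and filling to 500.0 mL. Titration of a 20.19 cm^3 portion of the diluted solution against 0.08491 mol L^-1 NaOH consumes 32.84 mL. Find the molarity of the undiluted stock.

6.09 M

n(NaOH) = 0.08491 x 0.03284 = 0.002788 mol.
n(HNO3) in the aliquot = 0.002788 mol.
[diluted HNO3] = 0.002788 / 0.02019 = 0.1381 M.
Dilution factor = 500.0/11.33 = 44.13, so [stock] = 0.1381 x 44.13 = 6.09 M.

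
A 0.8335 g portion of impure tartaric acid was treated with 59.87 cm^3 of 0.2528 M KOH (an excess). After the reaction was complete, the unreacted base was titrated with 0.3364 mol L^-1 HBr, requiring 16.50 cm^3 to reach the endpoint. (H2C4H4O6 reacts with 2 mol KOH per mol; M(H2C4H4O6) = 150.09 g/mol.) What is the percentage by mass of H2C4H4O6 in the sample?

86.3%

Total n(KOH) added = 0.2528 x 0.05987 = 0.01514 mol.
n(HBr) used = 0.3364 x 0.01650 = 0.005551 mol, which equals the excess n(KOH).
So n(KOH) consumed by the sample = 0.01514 - 0.005551 = 0.009585 mol.
n(H2C4H4O6) = 0.009585 / 2 = 0.004792 mol.
mass H2C4H4O6 = 0.004792 x 150.09 = 0.7193 g, so %H2C4H4O6 = 0.7193/0.8335 x 100 = 86.3%.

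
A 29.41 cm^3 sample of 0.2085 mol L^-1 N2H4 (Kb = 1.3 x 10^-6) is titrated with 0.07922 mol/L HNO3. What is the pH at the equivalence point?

n(N2H4) = 0.2085 x 0.02941 = 0.006132 mol; V(HNO3) at equivalence = 0.006132/0.07922 = 0.07740 L.
At equivalence the base is fully converted to N2H5+; total volume = 0.1068 L, so [N2H5+] = 0.006132/0.1068 = 0.05741 M.
Ka(N2H5+) = Kw/Kb = 1.0e-14 / 1.3 x 10^-6 = 7.69e-9.
[H^+] = sqrt(Ka x [N2H5+]) = sqrt(7.69e-9 x 0.05741) = 2.10e-5 M.
pH = -log(2.10e-5) = 4.68.

4.68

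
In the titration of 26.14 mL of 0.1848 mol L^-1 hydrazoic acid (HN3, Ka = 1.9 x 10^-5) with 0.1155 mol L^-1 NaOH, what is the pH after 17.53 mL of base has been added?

4.58

Initial n(HN3) = 0.1848 x 0.02614 = 0.004831 mol.
n(NaOH) added = 0.1155 x 0.01753 = 0.002025 mol, converting that many moles of HN3 to N3-.
Remaining n(HN3) = 0.002806 mol; n(N3-) = 0.002025 mol.
By Henderson-Hasselbalch, pH = pKa + log([A^-]/[HA]) = 4.72 + log(0.002025/0.002806) = 4.72 + (-0.14) = 4.58.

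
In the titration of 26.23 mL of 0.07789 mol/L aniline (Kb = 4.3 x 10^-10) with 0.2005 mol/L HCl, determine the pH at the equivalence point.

2.94

n(C6H5NH2) = 0.07789 x 0.02623 = 0.002043 mol; V(HCl) at equivalence = 0.002043/0.2005 = 0.01019 L.
At equivalence the base is fully converted to C6H5NH3+; total volume = 0.03642 L, so [C6H5NH3+] = 0.002043/0.03642 = 0.05610 M.
Ka(C6H5NH3+) = Kw/Kb = 1.0e-14 / 4.3 x 10^-10 = 2.33e-5.
[H^+] = sqrt(Ka x [C6H5NH3+]) = sqrt(2.33e-5 x 0.05610) = 0.00114 M.
pH = -log(0.00114) = 2.94.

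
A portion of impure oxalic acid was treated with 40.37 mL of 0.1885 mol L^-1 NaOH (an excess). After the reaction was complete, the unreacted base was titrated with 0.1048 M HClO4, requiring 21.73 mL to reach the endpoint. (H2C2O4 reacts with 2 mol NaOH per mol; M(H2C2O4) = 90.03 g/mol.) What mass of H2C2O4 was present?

Total n(NaOH) added = 0.1885 x 0.04037 = 0.007610 mol.
n(HClO4) used = 0.1048 x 0.02173 = 0.002277 mol, which equals the excess n(NaOH).
So n(NaOH) consumed by the sample = 0.007610 - 0.002277 = 0.005332 mol.
n(H2C2O4) = 0.005332 / 2 = 0.002666 mol.
mass = 0.002666 mol x 90.03 g/mol = 0.240 g.

0.240 g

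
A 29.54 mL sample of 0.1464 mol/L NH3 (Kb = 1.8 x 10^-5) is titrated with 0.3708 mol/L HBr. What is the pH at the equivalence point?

n(NH3) = 0.1464 x 0.02954 = 0.004325 mol; V(HBr) at equivalence = 0.004325/0.3708 = 0.01166 L.
At equivalence the base is fully converted to NH4+; total volume = 0.04120 L, so [NH4+] = 0.004325/0.04120 = 0.1050 M.
Ka(NH4+) = Kw/Kb = 1.0e-14 / 1.8 x 10^-5 = 5.56e-10.
[H^+] = sqrt(Ka x [NH4+]) = sqrt(5.56e-10 x 0.1050) = 7.64e-6 M.
pH = -log(7.64e-6) = 5.12.

5.12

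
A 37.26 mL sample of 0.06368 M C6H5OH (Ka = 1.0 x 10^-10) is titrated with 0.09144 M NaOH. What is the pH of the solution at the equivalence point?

11.29

n(C6H5OH) = 0.06368 x 0.03726 = 0.002373 mol; V(NaOH) at equivalence = 0.002373/0.09144 = 0.02595 L.
At equivalence all the acid is converted to C6H5O-; total volume = 0.03726 + 0.02595 = 0.06321 L, so [C6H5O-] = 0.002373/0.06321 = 0.03754 M.
Kb = Kw/Ka = 1.0e-14 / 1.0 x 10^-10 = 0.000100.
[OH^-] = sqrt(Kb x [C6H5O-]) = sqrt(0.000100 x 0.03754) = 0.00194 M.
pOH = 2.71, so pH = 14.00 - 2.71 = 11.29.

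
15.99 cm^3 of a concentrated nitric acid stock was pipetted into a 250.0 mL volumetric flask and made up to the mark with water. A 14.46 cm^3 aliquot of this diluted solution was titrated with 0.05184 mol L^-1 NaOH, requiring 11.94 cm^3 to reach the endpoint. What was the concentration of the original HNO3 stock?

0.669 M

n(NaOH) = 0.05184 x 0.01194 = 0.0006190 mol.
n(HNO3) in the aliquot = 0.0006190 mol.
[diluted HNO3] = 0.0006190 / 0.01446 = 0.04281 M.
Dilution factor = 250.0/15.99 = 15.63, so [stock] = 0.04281 x 15.63 = 0.669 M.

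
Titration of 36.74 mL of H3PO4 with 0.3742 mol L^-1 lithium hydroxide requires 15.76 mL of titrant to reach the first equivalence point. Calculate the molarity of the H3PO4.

n(LiOH) = 0.3742 x 0.01576 = 0.005897 mol.
At the first equivalence point, 1 mol OH^- react per mol H3PO4, so n(H3PO4) = 0.005897 / 1 = 0.005897 mol.
[H3PO4] = 0.005897 / 0.03674 L = 0.161 M.

0.161 M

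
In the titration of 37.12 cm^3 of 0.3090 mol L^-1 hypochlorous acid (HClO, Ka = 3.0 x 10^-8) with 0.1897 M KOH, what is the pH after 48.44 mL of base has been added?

Initial n(HClO) = 0.3090 x 0.03712 = 0.01147 mol.
n(KOH) added = 0.1897 x 0.04844 = 0.009189 mol, converting that many moles of HClO to ClO-.
Remaining n(HClO) = 0.002281 mol; n(ClO-) = 0.009189 mol.
By Henderson-Hasselbalch, pH = pKa + log([A^-]/[HA]) = 7.52 + log(0.009189/0.002281) = 7.52 + (+0.61) = 8.13.

8.13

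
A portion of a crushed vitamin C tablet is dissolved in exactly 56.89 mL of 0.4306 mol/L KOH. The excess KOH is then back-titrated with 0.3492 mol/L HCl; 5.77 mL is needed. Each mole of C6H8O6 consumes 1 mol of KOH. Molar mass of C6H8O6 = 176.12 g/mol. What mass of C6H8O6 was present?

Total n(KOH) added = 0.4306 x 0.05689 = 0.02450 mol.
n(HCl) used = 0.3492 x 0.005770 = 0.002015 mol, which equals the excess n(KOH).
So n(KOH) consumed by the sample = 0.02450 - 0.002015 = 0.02248 mol.
n(C6H8O6) = 0.02248 / 1 = 0.02248 mol.
mass = 0.02248 mol x 176.12 g/mol = 3.96 g.

3.96 g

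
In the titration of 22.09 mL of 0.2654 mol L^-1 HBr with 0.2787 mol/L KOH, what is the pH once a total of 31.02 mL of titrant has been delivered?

n(acid) = 0.2654 x 0.02209 = 0.005863 mol; n(KOH) added = 0.2787 x 0.03102 = 0.008645 mol.
Base is in excess by 0.008645 - 0.005863 = 0.002783 mol in a total volume of 0.05311 L.
[OH^-] = 0.002783/0.05311 = 0.05239 M, so pOH = 1.28 and pH = 14.00 - 1.28 = 12.72.

12.72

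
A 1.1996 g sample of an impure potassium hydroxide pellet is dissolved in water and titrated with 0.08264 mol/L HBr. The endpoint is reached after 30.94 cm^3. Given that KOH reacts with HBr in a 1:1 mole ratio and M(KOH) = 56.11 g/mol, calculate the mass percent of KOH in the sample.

n(HBr) = 0.08264 x 0.03094 = 0.002557 mol.
n(KOH) = 0.002557 / 1 = 0.002557 mol.
mass of KOH = 0.002557 x 56.11 = 0.1435 g.
% purity = 0.1435 / 1.1996 x 100 = 12.0%.

12.0%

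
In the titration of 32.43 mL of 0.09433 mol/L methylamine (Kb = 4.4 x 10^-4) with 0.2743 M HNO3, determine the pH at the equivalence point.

n(CH3NH2) = 0.09433 x 0.03243 = 0.003059 mol; V(HNO3) at equivalence = 0.003059/0.2743 = 0.01115 L.
At equivalence the base is fully converted to CH3NH3+; total volume = 0.04358 L, so [CH3NH3+] = 0.003059/0.04358 = 0.07019 M.
Ka(CH3NH3+) = Kw/Kb = 1.0e-14 / 4.4 x 10^-4 = 2.27e-11.
[H^+] = sqrt(Ka x [CH3NH3+]) = sqrt(2.27e-11 x 0.07019) = 1.26e-6 M.
pH = -log(1.26e-6) = 5.90.

5.90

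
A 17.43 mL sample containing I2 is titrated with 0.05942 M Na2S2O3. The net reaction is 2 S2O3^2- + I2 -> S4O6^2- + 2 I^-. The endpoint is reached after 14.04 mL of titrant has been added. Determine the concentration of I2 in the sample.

n(Na2S2O3) = 0.05942 x 0.01404 = 0.0008343 mol.
From the balanced equation, 2 mol Na2S2O3 reacts with 1 mol I2, so n(I2) = 0.0008343 x 1/2 = 0.0004171 mol.
[I2] = 0.0004171 / 0.01743 L = 0.0239 M.

0.0239 M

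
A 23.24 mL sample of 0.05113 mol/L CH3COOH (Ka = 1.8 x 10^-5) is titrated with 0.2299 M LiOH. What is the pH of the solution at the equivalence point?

8.68

n(CH3COOH) = 0.05113 x 0.02324 = 0.001188 mol; V(LiOH) at equivalence = 0.001188/0.2299 = 0.005169 L.
At equivalence all the acid is converted to CH3COO-; total volume = 0.02324 + 0.005169 = 0.02841 L, so [CH3COO-] = 0.001188/0.02841 = 0.04183 M.
Kb = Kw/Ka = 1.0e-14 / 1.8 x 10^-5 = 5.56e-10.
[OH^-] = sqrt(Kb x [CH3COO-]) = sqrt(5.56e-10 x 0.04183) = 4.82e-6 M.
pOH = 5.32, so pH = 14.00 - 5.32 = 8.68.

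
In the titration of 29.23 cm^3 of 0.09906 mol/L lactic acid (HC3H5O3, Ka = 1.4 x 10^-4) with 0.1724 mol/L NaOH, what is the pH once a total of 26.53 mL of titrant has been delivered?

12.48

n(acid) = 0.09906 x 0.02923 = 0.002896 mol; n(NaOH) added = 0.1724 x 0.02653 = 0.004574 mol.
Base is in excess by 0.004574 - 0.002896 = 0.001678 mol in a total volume of 0.05576 L.
[OH^-] = 0.001678/0.05576 = 0.03010 M, so pOH = 1.52 and pH = 14.00 - 1.52 = 12.48.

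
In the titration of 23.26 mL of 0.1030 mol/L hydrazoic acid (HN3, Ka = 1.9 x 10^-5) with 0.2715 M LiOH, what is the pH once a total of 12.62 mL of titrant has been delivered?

12.46

n(acid) = 0.1030 x 0.02326 = 0.002396 mol; n(LiOH) added = 0.2715 x 0.01262 = 0.003426 mol.
Base is in excess by 0.003426 - 0.002396 = 0.001031 mol in a total volume of 0.03588 L.
[OH^-] = 0.001031/0.03588 = 0.02872 M, so pOH = 1.54 and pH = 14.00 - 1.54 = 12.46.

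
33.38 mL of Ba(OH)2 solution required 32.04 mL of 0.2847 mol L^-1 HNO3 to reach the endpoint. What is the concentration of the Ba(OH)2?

n(HNO3) delivered = 0.2847 x 0.03204 = 0.009122 mol.
The reaction is 1 Ba(OH)2 + 2 HNO3, so n(Ba(OH)2) = 0.009122 x 1/2 = 0.004561 mol.
[Ba(OH)2] = 0.004561 mol / 0.03338 L = 0.137 M.

0.137 M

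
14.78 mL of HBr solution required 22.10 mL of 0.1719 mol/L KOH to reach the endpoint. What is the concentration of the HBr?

n(KOH) delivered = 0.1719 x 0.02210 = 0.003799 mol.
For a 1:1 reaction, n(HBr) = 0.003799 mol.
[HBr] = 0.003799 mol / 0.01478 L = 0.257 M.

0.257 M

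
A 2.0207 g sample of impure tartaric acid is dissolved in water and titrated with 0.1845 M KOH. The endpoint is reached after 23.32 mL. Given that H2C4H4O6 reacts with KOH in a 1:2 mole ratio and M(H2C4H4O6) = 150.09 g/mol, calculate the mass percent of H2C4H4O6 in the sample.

16.0%

n(KOH) = 0.1845 x 0.02332 = 0.004303 mol.
n(H2C4H4O6) = 0.004303 / 2 = 0.002151 mol.
mass of H2C4H4O6 = 0.002151 x 150.09 = 0.3229 g.
% purity = 0.3229 / 2.0207 x 100 = 16.0%.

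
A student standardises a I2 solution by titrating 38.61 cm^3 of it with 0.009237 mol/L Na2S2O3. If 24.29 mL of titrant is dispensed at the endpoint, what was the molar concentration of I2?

n(Na2S2O3) = 0.009237 x 0.02429 = 0.0002244 mol.
From the balanced equation, 2 mol Na2S2O3 reacts with 1 mol I2, so n(I2) = 0.0002244 x 1/2 = 0.0001122 mol.
[I2] = 0.0001122 / 0.03861 L = 0.00291 M.

0.00291 M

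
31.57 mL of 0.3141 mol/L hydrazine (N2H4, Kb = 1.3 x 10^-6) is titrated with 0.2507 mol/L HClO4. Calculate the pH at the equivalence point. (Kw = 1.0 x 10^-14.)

n(N2H4) = 0.3141 x 0.03157 = 0.009916 mol; V(HClO4) at equivalence = 0.009916/0.2507 = 0.03955 L.
At equivalence the base is fully converted to N2H5+; total volume = 0.07112 L, so [N2H5+] = 0.009916/0.07112 = 0.1394 M.
Ka(N2H5+) = Kw/Kb = 1.0e-14 / 1.3 x 10^-6 = 7.69e-9.
[H^+] = sqrt(Ka x [N2H5+]) = sqrt(7.69e-9 x 0.1394) = 3.27e-5 M.
pH = -log(3.27e-5) = 4.48.

4.48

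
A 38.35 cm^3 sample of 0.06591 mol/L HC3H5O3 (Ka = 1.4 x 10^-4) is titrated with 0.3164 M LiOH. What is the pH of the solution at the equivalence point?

8.30

n(HC3H5O3) = 0.06591 x 0.03835 = 0.002528 mol; V(LiOH) at equivalence = 0.002528/0.3164 = 0.007989 L.
At equivalence all the acid is converted to C3H5O3-; total volume = 0.03835 + 0.007989 = 0.04634 L, so [C3H5O3-] = 0.002528/0.04634 = 0.05455 M.
Kb = Kw/Ka = 1.0e-14 / 1.4 x 10^-4 = 7.14e-11.
[OH^-] = sqrt(Kb x [C3H5O3-]) = sqrt(7.14e-11 x 0.05455) = 1.97e-6 M.
pOH = 5.70, so pH = 14.00 - 5.70 = 8.30.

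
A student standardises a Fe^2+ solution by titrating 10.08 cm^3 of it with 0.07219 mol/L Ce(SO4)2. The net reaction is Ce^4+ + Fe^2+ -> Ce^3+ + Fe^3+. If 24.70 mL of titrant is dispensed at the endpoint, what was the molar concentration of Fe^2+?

0.177 M

n(Ce(SO4)2) = 0.07219 x 0.02470 = 0.001783 mol.
From the balanced equation, 1 mol Ce(SO4)2 reacts with 1 mol Fe^2+, so n(Fe^2+) = 0.001783 x 1/1 = 0.001783 mol.
[Fe^2+] = 0.001783 / 0.01008 L = 0.177 M.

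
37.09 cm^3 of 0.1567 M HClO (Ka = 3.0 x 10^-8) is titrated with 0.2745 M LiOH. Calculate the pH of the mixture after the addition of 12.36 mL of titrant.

7.67

Initial n(HClO) = 0.1567 x 0.03709 = 0.005812 mol.
n(LiOH) added = 0.2745 x 0.01236 = 0.003393 mol, converting that many moles of HClO to ClO-.
Remaining n(HClO) = 0.002419 mol; n(ClO-) = 0.003393 mol.
By Henderson-Hasselbalch, pH = pKa + log([A^-]/[HA]) = 7.52 + log(0.003393/0.002419) = 7.52 + (+0.15) = 7.67.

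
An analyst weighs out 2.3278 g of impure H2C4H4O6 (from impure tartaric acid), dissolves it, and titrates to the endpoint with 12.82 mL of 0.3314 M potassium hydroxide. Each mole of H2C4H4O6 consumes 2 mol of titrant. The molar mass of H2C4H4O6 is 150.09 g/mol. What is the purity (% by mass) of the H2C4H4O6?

n(KOH) = 0.3314 x 0.01282 = 0.004249 mol.
n(H2C4H4O6) = 0.004249 / 2 = 0.002124 mol.
mass of H2C4H4O6 = 0.002124 x 150.09 = 0.3188 g.
% purity = 0.3188 / 2.3278 x 100 = 13.7%.

13.7%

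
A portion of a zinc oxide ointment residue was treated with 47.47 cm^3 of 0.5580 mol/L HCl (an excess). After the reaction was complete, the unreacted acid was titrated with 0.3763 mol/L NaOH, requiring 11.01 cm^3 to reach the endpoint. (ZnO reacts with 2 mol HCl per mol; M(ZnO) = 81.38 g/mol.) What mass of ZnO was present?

Total n(HCl) added = 0.5580 x 0.04747 = 0.02649 mol.
n(NaOH) used = 0.3763 x 0.01101 = 0.004143 mol, which equals the excess n(HCl).
So n(HCl) consumed by the sample = 0.02649 - 0.004143 = 0.02235 mol.
n(ZnO) = 0.02235 / 2 = 0.01117 mol.
mass = 0.01117 mol x 81.38 g/mol = 0.909 g.

0.909 g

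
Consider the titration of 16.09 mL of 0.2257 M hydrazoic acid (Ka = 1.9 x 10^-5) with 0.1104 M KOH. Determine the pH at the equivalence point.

n(HN3) = 0.2257 x 0.01609 = 0.003632 mol; V(KOH) at equivalence = 0.003632/0.1104 = 0.03289 L.
At equivalence all the acid is converted to N3-; total volume = 0.01609 + 0.03289 = 0.04898 L, so [N3-] = 0.003632/0.04898 = 0.07414 M.
Kb = Kw/Ka = 1.0e-14 / 1.9 x 10^-5 = 5.26e-10.
[OH^-] = sqrt(Kb x [N3-]) = sqrt(5.26e-10 x 0.07414) = 6.25e-6 M.
pOH = 5.20, so pH = 14.00 - 5.20 = 8.80.

8.80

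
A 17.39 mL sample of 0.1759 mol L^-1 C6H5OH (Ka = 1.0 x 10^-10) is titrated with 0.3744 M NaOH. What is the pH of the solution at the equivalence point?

n(C6H5OH) = 0.1759 x 0.01739 = 0.003059 mol; V(NaOH) at equivalence = 0.003059/0.3744 = 0.008170 L.
At equivalence all the acid is converted to C6H5O-; total volume = 0.01739 + 0.008170 = 0.02556 L, so [C6H5O-] = 0.003059/0.02556 = 0.1197 M.
Kb = Kw/Ka = 1.0e-14 / 1.0 x 10^-10 = 0.000100.
[OH^-] = sqrt(Kb x [C6H5O-]) = sqrt(0.000100 x 0.1197) = 0.00346 M.
pOH = 2.46, so pH = 14.00 - 2.46 = 11.54.

11.54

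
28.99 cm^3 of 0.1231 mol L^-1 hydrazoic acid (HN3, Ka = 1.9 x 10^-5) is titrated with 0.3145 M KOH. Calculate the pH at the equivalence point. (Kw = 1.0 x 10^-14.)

n(HN3) = 0.1231 x 0.02899 = 0.003569 mol; V(KOH) at equivalence = 0.003569/0.3145 = 0.01135 L.
At equivalence all the acid is converted to N3-; total volume = 0.02899 + 0.01135 = 0.04034 L, so [N3-] = 0.003569/0.04034 = 0.08847 M.
Kb = Kw/Ka = 1.0e-14 / 1.9 x 10^-5 = 5.26e-10.
[OH^-] = sqrt(Kb x [N3-]) = sqrt(5.26e-10 x 0.08847) = 6.82e-6 M.
pOH = 5.17, so pH = 14.00 - 5.17 = 8.83.

8.83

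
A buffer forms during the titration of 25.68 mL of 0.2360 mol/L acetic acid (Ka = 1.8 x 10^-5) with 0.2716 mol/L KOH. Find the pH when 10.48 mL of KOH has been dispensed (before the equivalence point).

4.69

Initial n(CH3COOH) = 0.2360 x 0.02568 = 0.006060 mol.
n(KOH) added = 0.2716 x 0.01048 = 0.002846 mol, converting that many moles of CH3COOH to CH3COO-.
Remaining n(CH3COOH) = 0.003214 mol; n(CH3COO-) = 0.002846 mol.
By Henderson-Hasselbalch, pH = pKa + log([A^-]/[HA]) = 4.74 + log(0.002846/0.003214) = 4.74 + (-0.05) = 4.69.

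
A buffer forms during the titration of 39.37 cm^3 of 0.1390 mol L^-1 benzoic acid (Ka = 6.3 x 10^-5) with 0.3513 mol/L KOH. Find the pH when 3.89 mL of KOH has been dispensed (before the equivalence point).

3.72

Initial n(C6H5COOH) = 0.1390 x 0.03937 = 0.005472 mol.
n(KOH) added = 0.3513 x 0.003890 = 0.001367 mol, converting that many moles of C6H5COOH to C6H5COO-.
Remaining n(C6H5COOH) = 0.004106 mol; n(C6H5COO-) = 0.001367 mol.
By Henderson-Hasselbalch, pH = pKa + log([A^-]/[HA]) = 4.20 + log(0.001367/0.004106) = 4.20 + (-0.48) = 3.72.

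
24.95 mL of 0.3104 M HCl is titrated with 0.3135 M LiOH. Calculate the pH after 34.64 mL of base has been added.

n(acid) = 0.3104 x 0.02495 = 0.007744 mol; n(LiOH) added = 0.3135 x 0.03464 = 0.01086 mol.
Base is in excess by 0.01086 - 0.007744 = 0.003115 mol in a total volume of 0.05959 L.
[OH^-] = 0.003115/0.05959 = 0.05228 M, so pOH = 1.28 and pH = 14.00 - 1.28 = 12.72.

12.72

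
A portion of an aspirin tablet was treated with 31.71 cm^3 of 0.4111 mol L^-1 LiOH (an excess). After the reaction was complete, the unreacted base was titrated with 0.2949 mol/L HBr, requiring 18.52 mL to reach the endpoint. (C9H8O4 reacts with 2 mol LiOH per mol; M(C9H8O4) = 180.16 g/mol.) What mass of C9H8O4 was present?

0.682 g

Total n(LiOH) added = 0.4111 x 0.03171 = 0.01304 mol.
n(HBr) used = 0.2949 x 0.01852 = 0.005462 mol, which equals the excess n(LiOH).
So n(LiOH) consumed by the sample = 0.01304 - 0.005462 = 0.007574 mol.
n(C9H8O4) = 0.007574 / 2 = 0.003787 mol.
mass = 0.003787 mol x 180.16 g/mol = 0.682 g.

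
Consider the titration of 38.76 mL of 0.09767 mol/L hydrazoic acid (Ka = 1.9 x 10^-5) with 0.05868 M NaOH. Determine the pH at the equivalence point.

8.64

n(HN3) = 0.09767 x 0.03876 = 0.003786 mol; V(NaOH) at equivalence = 0.003786/0.05868 = 0.06451 L.
At equivalence all the acid is converted to N3-; total volume = 0.03876 + 0.06451 = 0.1033 L, so [N3-] = 0.003786/0.1033 = 0.03666 M.
Kb = Kw/Ka = 1.0e-14 / 1.9 x 10^-5 = 5.26e-10.
[OH^-] = sqrt(Kb x [N3-]) = sqrt(5.26e-10 x 0.03666) = 4.39e-6 M.
pOH = 5.36, so pH = 14.00 - 5.36 = 8.64.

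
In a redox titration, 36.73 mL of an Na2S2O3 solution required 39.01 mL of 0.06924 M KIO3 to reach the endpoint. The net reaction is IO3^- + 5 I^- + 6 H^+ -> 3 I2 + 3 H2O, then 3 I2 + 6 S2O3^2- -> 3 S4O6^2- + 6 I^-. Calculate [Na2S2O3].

n(KIO3) = 0.06924 x 0.03901 = 0.002701 mol.
From the balanced equation, 1 mol KIO3 reacts with 6 mol Na2S2O3, so n(Na2S2O3) = 0.002701 x 6/1 = 0.01621 mol.
[Na2S2O3] = 0.01621 / 0.03673 L = 0.441 M.

0.441 M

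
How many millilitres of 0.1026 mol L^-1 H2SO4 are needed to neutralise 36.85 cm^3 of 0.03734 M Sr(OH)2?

n(Sr(OH)2) = 0.03734 mol/L x 0.03685 L = 0.001376 mol.
At equivalence n(H2SO4) = n(Sr(OH)2) = 0.001376 mol.
V(H2SO4) = 0.001376 / 0.1026 = 0.01341 L = 13.4 mL.

13.4 mL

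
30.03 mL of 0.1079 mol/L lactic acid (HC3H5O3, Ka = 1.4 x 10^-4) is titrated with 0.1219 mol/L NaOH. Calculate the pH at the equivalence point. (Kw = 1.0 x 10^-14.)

n(HC3H5O3) = 0.1079 x 0.03003 = 0.003240 mol; V(NaOH) at equivalence = 0.003240/0.1219 = 0.02658 L.
At equivalence all the acid is converted to C3H5O3-; total volume = 0.03003 + 0.02658 = 0.05661 L, so [C3H5O3-] = 0.003240/0.05661 = 0.05724 M.
Kb = Kw/Ka = 1.0e-14 / 1.4 x 10^-4 = 7.14e-11.
[OH^-] = sqrt(Kb x [C3H5O3-]) = sqrt(7.14e-11 x 0.05724) = 2.02e-6 M.
pOH = 5.69, so pH = 14.00 - 5.69 = 8.31.

8.31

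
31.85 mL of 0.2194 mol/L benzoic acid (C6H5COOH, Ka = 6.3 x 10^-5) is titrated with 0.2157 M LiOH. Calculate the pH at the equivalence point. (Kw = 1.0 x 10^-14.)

8.62

n(C6H5COOH) = 0.2194 x 0.03185 = 0.006988 mol; V(LiOH) at equivalence = 0.006988/0.2157 = 0.03240 L.
At equivalence all the acid is converted to C6H5COO-; total volume = 0.03185 + 0.03240 = 0.06425 L, so [C6H5COO-] = 0.006988/0.06425 = 0.1088 M.
Kb = Kw/Ka = 1.0e-14 / 6.3 x 10^-5 = 1.59e-10.
[OH^-] = sqrt(Kb x [C6H5COO-]) = sqrt(1.59e-10 x 0.1088) = 4.16e-6 M.
pOH = 5.38, so pH = 14.00 - 5.38 = 8.62.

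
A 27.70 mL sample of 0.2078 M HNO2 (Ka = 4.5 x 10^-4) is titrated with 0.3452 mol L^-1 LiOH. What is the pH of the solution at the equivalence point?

n(HNO2) = 0.2078 x 0.02770 = 0.005756 mol; V(LiOH) at equivalence = 0.005756/0.3452 = 0.01667 L.
At equivalence all the acid is converted to NO2-; total volume = 0.02770 + 0.01667 = 0.04437 L, so [NO2-] = 0.005756/0.04437 = 0.1297 M.
Kb = Kw/Ka = 1.0e-14 / 4.5 x 10^-4 = 2.22e-11.
[OH^-] = sqrt(Kb x [NO2-]) = sqrt(2.22e-11 x 0.1297) = 1.70e-6 M.
pOH = 5.77, so pH = 14.00 - 5.77 = 8.23.

8.23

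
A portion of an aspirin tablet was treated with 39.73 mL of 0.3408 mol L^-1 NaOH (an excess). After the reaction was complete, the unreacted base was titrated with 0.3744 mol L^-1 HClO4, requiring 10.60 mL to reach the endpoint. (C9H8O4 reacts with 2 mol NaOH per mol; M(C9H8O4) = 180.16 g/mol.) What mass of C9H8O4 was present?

Total n(NaOH) added = 0.3408 x 0.03973 = 0.01354 mol.
n(HClO4) used = 0.3744 x 0.01060 = 0.003969 mol, which equals the excess n(NaOH).
So n(NaOH) consumed by the sample = 0.01354 - 0.003969 = 0.009571 mol.
n(C9H8O4) = 0.009571 / 2 = 0.004786 mol.
mass = 0.004786 mol x 180.16 g/mol = 0.862 g.

0.862 g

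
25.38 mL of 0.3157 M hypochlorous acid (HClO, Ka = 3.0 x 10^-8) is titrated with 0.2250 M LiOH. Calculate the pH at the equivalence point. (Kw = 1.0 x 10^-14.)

n(HClO) = 0.3157 x 0.02538 = 0.008012 mol; V(LiOH) at equivalence = 0.008012/0.2250 = 0.03561 L.
At equivalence all the acid is converted to ClO-; total volume = 0.02538 + 0.03561 = 0.06099 L, so [ClO-] = 0.008012/0.06099 = 0.1314 M.
Kb = Kw/Ka = 1.0e-14 / 3.0 x 10^-8 = 3.33e-7.
[OH^-] = sqrt(Kb x [ClO-]) = sqrt(3.33e-7 x 0.1314) = 0.000209 M.
pOH = 3.68, so pH = 14.00 - 3.68 = 10.32.

10.32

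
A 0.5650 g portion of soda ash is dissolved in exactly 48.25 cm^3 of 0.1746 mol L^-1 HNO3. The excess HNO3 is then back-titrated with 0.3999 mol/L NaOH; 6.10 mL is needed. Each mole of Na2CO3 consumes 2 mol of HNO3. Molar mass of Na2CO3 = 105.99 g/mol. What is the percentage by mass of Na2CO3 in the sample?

Total n(HNO3) added = 0.1746 x 0.04825 = 0.008424 mol.
n(NaOH) used = 0.3999 x 0.006100 = 0.002439 mol, which equals the excess n(HNO3).
So n(HNO3) consumed by the sample = 0.008424 - 0.002439 = 0.005985 mol.
n(Na2CO3) = 0.005985 / 2 = 0.002993 mol.
mass Na2CO3 = 0.002993 x 105.99 = 0.3172 g, so %Na2CO3 = 0.3172/0.5650 x 100 = 56.1%.

56.1%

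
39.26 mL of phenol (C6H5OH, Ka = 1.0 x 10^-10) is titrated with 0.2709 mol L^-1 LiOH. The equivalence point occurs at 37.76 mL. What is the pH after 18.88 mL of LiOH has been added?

18.88 mL is exactly half the equivalence volume (37.76/2), i.e. the half-equivalence point.
There, n(HA) = n(A^-), so pH = pKa = -log(1.0 x 10^-10) = 10.00.

10.00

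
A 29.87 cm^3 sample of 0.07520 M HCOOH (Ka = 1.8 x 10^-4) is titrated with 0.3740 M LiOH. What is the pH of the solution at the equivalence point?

n(HCOOH) = 0.07520 x 0.02987 = 0.002246 mol; V(LiOH) at equivalence = 0.002246/0.3740 = 0.006006 L.
At equivalence all the acid is converted to HCOO-; total volume = 0.02987 + 0.006006 = 0.03588 L, so [HCOO-] = 0.002246/0.03588 = 0.06261 M.
Kb = Kw/Ka = 1.0e-14 / 1.8 x 10^-4 = 5.56e-11.
[OH^-] = sqrt(Kb x [HCOO-]) = sqrt(5.56e-11 x 0.06261) = 1.87e-6 M.
pOH = 5.73, so pH = 14.00 - 5.73 = 8.27.

8.27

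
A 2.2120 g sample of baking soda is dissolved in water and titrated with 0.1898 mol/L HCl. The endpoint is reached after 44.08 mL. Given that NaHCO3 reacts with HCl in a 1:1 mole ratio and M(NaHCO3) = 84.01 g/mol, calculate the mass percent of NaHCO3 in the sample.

n(HCl) = 0.1898 x 0.04408 = 0.008366 mol.
n(NaHCO3) = 0.008366 / 1 = 0.008366 mol.
mass of NaHCO3 = 0.008366 x 84.01 = 0.7029 g.
% purity = 0.7029 / 2.2120 x 100 = 31.8%.

31.8%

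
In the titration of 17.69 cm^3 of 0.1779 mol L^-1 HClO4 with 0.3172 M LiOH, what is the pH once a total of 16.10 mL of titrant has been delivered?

12.76

n(acid) = 0.1779 x 0.01769 = 0.003147 mol; n(LiOH) added = 0.3172 x 0.01610 = 0.005107 mol.
Base is in excess by 0.005107 - 0.003147 = 0.001960 mol in a total volume of 0.03379 L.
[OH^-] = 0.001960/0.03379 = 0.05800 M, so pOH = 1.24 and pH = 14.00 - 1.24 = 12.76.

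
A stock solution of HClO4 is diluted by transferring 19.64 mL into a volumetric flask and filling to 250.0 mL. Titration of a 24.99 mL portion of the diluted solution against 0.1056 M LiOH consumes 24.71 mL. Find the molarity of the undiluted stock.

n(LiOH) = 0.1056 x 0.02471 = 0.002609 mol.
n(HClO4) in the aliquot = 0.002609 mol.
[diluted HClO4] = 0.002609 / 0.02499 = 0.1044 M.
Dilution factor = 250.0/19.64 = 12.73, so [stock] = 0.1044 x 12.73 = 1.33 M.

1.33 M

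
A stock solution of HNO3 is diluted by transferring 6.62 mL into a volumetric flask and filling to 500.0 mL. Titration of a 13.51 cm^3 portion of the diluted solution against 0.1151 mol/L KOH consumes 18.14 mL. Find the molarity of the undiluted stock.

11.7 M

n(KOH) = 0.1151 x 0.01814 = 0.002088 mol.
n(HNO3) in the aliquot = 0.002088 mol.
[diluted HNO3] = 0.002088 / 0.01351 = 0.1545 M.
Dilution factor = 500.0/6.620 = 75.53, so [stock] = 0.1545 x 75.53 = 11.7 M.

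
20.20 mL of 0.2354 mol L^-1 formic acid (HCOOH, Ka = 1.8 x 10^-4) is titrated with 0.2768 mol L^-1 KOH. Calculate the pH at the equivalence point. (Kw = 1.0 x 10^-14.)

n(HCOOH) = 0.2354 x 0.02020 = 0.004755 mol; V(KOH) at equivalence = 0.004755/0.2768 = 0.01718 L.
At equivalence all the acid is converted to HCOO-; total volume = 0.02020 + 0.01718 = 0.03738 L, so [HCOO-] = 0.004755/0.03738 = 0.1272 M.
Kb = Kw/Ka = 1.0e-14 / 1.8 x 10^-4 = 5.56e-11.
[OH^-] = sqrt(Kb x [HCOO-]) = sqrt(5.56e-11 x 0.1272) = 2.66e-6 M.
pOH = 5.58, so pH = 14.00 - 5.58 = 8.42.

8.42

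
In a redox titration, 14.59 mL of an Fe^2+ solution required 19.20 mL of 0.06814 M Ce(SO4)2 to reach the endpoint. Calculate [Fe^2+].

n(Ce(SO4)2) = 0.06814 x 0.01920 = 0.001308 mol.
From the balanced equation, 1 mol Ce(SO4)2 reacts with 1 mol Fe^2+, so n(Fe^2+) = 0.001308 x 1/1 = 0.001308 mol.
[Fe^2+] = 0.001308 / 0.01459 L = 0.0897 M.

0.0897 M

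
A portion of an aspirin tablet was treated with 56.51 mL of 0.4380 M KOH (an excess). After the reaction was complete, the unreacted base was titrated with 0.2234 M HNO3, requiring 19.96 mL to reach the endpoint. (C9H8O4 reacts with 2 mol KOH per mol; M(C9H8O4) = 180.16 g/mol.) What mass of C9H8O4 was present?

1.83 g

Total n(KOH) added = 0.4380 x 0.05651 = 0.02475 mol.
n(HNO3) used = 0.2234 x 0.01996 = 0.004459 mol, which equals the excess n(KOH).
So n(KOH) consumed by the sample = 0.02475 - 0.004459 = 0.02029 mol.
n(C9H8O4) = 0.02029 / 2 = 0.01015 mol.
mass = 0.01015 mol x 180.16 g/mol = 1.83 g.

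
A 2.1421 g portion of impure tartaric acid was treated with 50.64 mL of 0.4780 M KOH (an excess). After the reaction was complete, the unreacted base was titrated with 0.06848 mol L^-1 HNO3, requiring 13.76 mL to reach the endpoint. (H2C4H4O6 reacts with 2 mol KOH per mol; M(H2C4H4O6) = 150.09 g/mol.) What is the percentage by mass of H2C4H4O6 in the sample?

Total n(KOH) added = 0.4780 x 0.05064 = 0.02421 mol.
n(HNO3) used = 0.06848 x 0.01376 = 0.0009423 mol, which equals the excess n(KOH).
So n(KOH) consumed by the sample = 0.02421 - 0.0009423 = 0.02326 mol.
n(H2C4H4O6) = 0.02326 / 2 = 0.01163 mol.
mass H2C4H4O6 = 0.01163 x 150.09 = 1.746 g, so %H2C4H4O6 = 1.746/2.1421 x 100 = 81.5%.

81.5%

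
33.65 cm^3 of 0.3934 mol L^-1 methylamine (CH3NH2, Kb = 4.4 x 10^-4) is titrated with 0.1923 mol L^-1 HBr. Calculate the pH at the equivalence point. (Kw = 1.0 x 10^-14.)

n(CH3NH2) = 0.3934 x 0.03365 = 0.01324 mol; V(HBr) at equivalence = 0.01324/0.1923 = 0.06884 L.
At equivalence the base is fully converted to CH3NH3+; total volume = 0.1025 L, so [CH3NH3+] = 0.01324/0.1025 = 0.1292 M.
Ka(CH3NH3+) = Kw/Kb = 1.0e-14 / 4.4 x 10^-4 = 2.27e-11.
[H^+] = sqrt(Ka x [CH3NH3+]) = sqrt(2.27e-11 x 0.1292) = 1.71e-6 M.
pH = -log(1.71e-6) = 5.77.

5.77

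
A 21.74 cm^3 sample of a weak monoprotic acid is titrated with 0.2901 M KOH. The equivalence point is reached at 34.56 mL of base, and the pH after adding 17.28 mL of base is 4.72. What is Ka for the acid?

17.28 mL is half of the equivalence volume, so this is the half-equivalence point where [HA] = [A^-].
At half-equivalence pH = pKa, so pKa = 4.72.
Ka = 10^(-4.72) = 1.9 x 10^-5.

1.9 x 10^-5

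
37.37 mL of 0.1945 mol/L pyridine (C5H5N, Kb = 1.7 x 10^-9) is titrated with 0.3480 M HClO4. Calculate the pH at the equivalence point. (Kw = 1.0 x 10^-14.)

n(C5H5N) = 0.1945 x 0.03737 = 0.007268 mol; V(HClO4) at equivalence = 0.007268/0.3480 = 0.02089 L.
At equivalence the base is fully converted to C5H5NH+; total volume = 0.05826 L, so [C5H5NH+] = 0.007268/0.05826 = 0.1248 M.
Ka(C5H5NH+) = Kw/Kb = 1.0e-14 / 1.7 x 10^-9 = 5.88e-6.
[H^+] = sqrt(Ka x [C5H5NH+]) = sqrt(5.88e-6 x 0.1248) = 0.000857 M.
pH = -log(0.000857) = 3.07.

3.07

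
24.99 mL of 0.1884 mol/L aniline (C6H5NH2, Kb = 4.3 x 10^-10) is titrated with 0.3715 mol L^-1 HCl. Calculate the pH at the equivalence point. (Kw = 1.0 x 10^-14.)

2.77

n(C6H5NH2) = 0.1884 x 0.02499 = 0.004708 mol; V(HCl) at equivalence = 0.004708/0.3715 = 0.01267 L.
At equivalence the base is fully converted to C6H5NH3+; total volume = 0.03766 L, so [C6H5NH3+] = 0.004708/0.03766 = 0.1250 M.
Ka(C6H5NH3+) = Kw/Kb = 1.0e-14 / 4.3 x 10^-10 = 2.33e-5.
[H^+] = sqrt(Ka x [C6H5NH3+]) = sqrt(2.33e-5 x 0.1250) = 0.00171 M.
pH = -log(0.00171) = 2.77.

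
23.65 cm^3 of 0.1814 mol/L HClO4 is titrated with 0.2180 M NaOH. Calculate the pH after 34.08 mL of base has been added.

n(acid) = 0.1814 x 0.02365 = 0.004290 mol; n(NaOH) added = 0.2180 x 0.03408 = 0.007429 mol.
Base is in excess by 0.007429 - 0.004290 = 0.003139 mol in a total volume of 0.05773 L.
[OH^-] = 0.003139/0.05773 = 0.05438 M, so pOH = 1.26 and pH = 14.00 - 1.26 = 12.74.

12.74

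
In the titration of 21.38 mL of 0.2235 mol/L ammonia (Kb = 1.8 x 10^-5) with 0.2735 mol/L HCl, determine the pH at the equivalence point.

5.08

n(NH3) = 0.2235 x 0.02138 = 0.004778 mol; V(HCl) at equivalence = 0.004778/0.2735 = 0.01747 L.
At equivalence the base is fully converted to NH4+; total volume = 0.03885 L, so [NH4+] = 0.004778/0.03885 = 0.1230 M.
Ka(NH4+) = Kw/Kb = 1.0e-14 / 1.8 x 10^-5 = 5.56e-10.
[H^+] = sqrt(Ka x [NH4+]) = sqrt(5.56e-10 x 0.1230) = 8.27e-6 M.
pH = -log(8.27e-6) = 5.08.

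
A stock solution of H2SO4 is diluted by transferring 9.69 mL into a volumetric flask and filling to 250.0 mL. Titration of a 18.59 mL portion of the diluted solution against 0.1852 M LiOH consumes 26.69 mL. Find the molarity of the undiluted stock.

3.43 M

n(LiOH) = 0.1852 x 0.02669 = 0.004943 mol.
n(H2SO4) in the aliquot = 0.004943 x 1/2 = 0.002471 mol.
[diluted H2SO4] = 0.002471 / 0.01859 = 0.1329 M.
Dilution factor = 250.0/9.690 = 25.80, so [stock] = 0.1329 x 25.80 = 3.43 M.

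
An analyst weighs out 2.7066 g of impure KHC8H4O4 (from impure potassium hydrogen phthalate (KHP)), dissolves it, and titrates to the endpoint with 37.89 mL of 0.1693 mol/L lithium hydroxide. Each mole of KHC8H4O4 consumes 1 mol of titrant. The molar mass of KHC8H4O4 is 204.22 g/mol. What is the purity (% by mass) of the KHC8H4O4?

48.4%

n(LiOH) = 0.1693 x 0.03789 = 0.006415 mol.
n(KHC8H4O4) = 0.006415 / 1 = 0.006415 mol.
mass of KHC8H4O4 = 0.006415 x 204.22 = 1.310 g.
% purity = 1.310 / 2.7066 x 100 = 48.4%.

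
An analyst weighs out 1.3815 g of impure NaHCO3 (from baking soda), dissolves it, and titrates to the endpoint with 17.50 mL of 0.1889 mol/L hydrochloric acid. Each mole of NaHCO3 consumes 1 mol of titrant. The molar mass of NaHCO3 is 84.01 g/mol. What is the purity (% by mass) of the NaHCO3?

20.1%

n(HCl) = 0.1889 x 0.01750 = 0.003306 mol.
n(NaHCO3) = 0.003306 / 1 = 0.003306 mol.
mass of NaHCO3 = 0.003306 x 84.01 = 0.2777 g.
% purity = 0.2777 / 1.3815 x 100 = 20.1%.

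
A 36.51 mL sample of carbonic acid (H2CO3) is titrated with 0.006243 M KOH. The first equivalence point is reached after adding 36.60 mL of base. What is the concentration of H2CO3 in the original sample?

n(KOH) = 0.006243 x 0.03660 = 0.0002285 mol.
At the first equivalence point, 1 mol OH^- react per mol H2CO3, so n(H2CO3) = 0.0002285 / 1 = 0.0002285 mol.
[H2CO3] = 0.0002285 / 0.03651 L = 0.00626 M.

0.00626 M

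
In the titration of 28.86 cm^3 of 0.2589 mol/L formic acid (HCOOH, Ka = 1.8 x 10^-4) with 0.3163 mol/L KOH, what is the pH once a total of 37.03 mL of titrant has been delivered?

n(acid) = 0.2589 x 0.02886 = 0.007472 mol; n(KOH) added = 0.3163 x 0.03703 = 0.01171 mol.
Base is in excess by 0.01171 - 0.007472 = 0.004241 mol in a total volume of 0.06589 L.
[OH^-] = 0.004241/0.06589 = 0.06436 M, so pOH = 1.19 and pH = 14.00 - 1.19 = 12.81.

12.81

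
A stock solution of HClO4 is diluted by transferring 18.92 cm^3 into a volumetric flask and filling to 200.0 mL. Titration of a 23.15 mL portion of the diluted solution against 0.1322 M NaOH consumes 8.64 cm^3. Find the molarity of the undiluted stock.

n(NaOH) = 0.1322 x 0.008640 = 0.001142 mol.
n(HClO4) in the aliquot = 0.001142 mol.
[diluted HClO4] = 0.001142 / 0.02315 = 0.04934 M.
Dilution factor = 200.0/18.92 = 10.57, so [stock] = 0.04934 x 10.57 = 0.522 M.

0.522 M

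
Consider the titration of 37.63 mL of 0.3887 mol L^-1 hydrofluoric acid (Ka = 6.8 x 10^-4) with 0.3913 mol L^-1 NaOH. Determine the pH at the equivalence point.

8.23

n(HF) = 0.3887 x 0.03763 = 0.01463 mol; V(NaOH) at equivalence = 0.01463/0.3913 = 0.03738 L.
At equivalence all the acid is converted to F-; total volume = 0.03763 + 0.03738 = 0.07501 L, so [F-] = 0.01463/0.07501 = 0.1950 M.
Kb = Kw/Ka = 1.0e-14 / 6.8 x 10^-4 = 1.47e-11.
[OH^-] = sqrt(Kb x [F-]) = sqrt(1.47e-11 x 0.1950) = 1.69e-6 M.
pOH = 5.77, so pH = 14.00 - 5.77 = 8.23.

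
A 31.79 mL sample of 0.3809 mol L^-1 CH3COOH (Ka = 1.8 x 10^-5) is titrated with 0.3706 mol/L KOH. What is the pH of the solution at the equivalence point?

9.01

n(CH3COOH) = 0.3809 x 0.03179 = 0.01211 mol; V(KOH) at equivalence = 0.01211/0.3706 = 0.03267 L.
At equivalence all the acid is converted to CH3COO-; total volume = 0.03179 + 0.03267 = 0.06446 L, so [CH3COO-] = 0.01211/0.06446 = 0.1878 M.
Kb = Kw/Ka = 1.0e-14 / 1.8 x 10^-5 = 5.56e-10.
[OH^-] = sqrt(Kb x [CH3COO-]) = sqrt(5.56e-10 x 0.1878) = 1.02e-5 M.
pOH = 4.99, so pH = 14.00 - 4.99 = 9.01.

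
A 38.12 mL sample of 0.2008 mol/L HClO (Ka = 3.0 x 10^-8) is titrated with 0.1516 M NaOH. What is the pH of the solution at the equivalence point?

n(HClO) = 0.2008 x 0.03812 = 0.007654 mol; V(NaOH) at equivalence = 0.007654/0.1516 = 0.05049 L.
At equivalence all the acid is converted to ClO-; total volume = 0.03812 + 0.05049 = 0.08861 L, so [ClO-] = 0.007654/0.08861 = 0.08638 M.
Kb = Kw/Ka = 1.0e-14 / 3.0 x 10^-8 = 3.33e-7.
[OH^-] = sqrt(Kb x [ClO-]) = sqrt(3.33e-7 x 0.08638) = 0.000170 M.
pOH = 3.77, so pH = 14.00 - 3.77 = 10.23.

10.23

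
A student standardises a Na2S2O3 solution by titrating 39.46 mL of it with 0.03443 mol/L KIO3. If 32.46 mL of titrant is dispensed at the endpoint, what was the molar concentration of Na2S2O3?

n(KIO3) = 0.03443 x 0.03246 = 0.001118 mol.
From the balanced equation, 1 mol KIO3 reacts with 6 mol Na2S2O3, so n(Na2S2O3) = 0.001118 x 6/1 = 0.006706 mol.
[Na2S2O3] = 0.006706 / 0.03946 L = 0.170 M.

0.170 M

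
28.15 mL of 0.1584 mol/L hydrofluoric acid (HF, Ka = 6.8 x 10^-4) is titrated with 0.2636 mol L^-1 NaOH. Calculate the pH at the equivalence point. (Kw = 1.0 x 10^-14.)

8.08

n(HF) = 0.1584 x 0.02815 = 0.004459 mol; V(NaOH) at equivalence = 0.004459/0.2636 = 0.01692 L.
At equivalence all the acid is converted to F-; total volume = 0.02815 + 0.01692 = 0.04507 L, so [F-] = 0.004459/0.04507 = 0.09894 M.
Kb = Kw/Ka = 1.0e-14 / 6.8 x 10^-4 = 1.47e-11.
[OH^-] = sqrt(Kb x [F-]) = sqrt(1.47e-11 x 0.09894) = 1.21e-6 M.
pOH = 5.92, so pH = 14.00 - 5.92 = 8.08.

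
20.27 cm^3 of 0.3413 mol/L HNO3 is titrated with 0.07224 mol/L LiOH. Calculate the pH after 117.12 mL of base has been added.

12.05

n(acid) = 0.3413 x 0.02027 = 0.006918 mol; n(LiOH) added = 0.07224 x 0.1171 = 0.008461 mol.
Base is in excess by 0.008461 - 0.006918 = 0.001543 mol in a total volume of 0.1374 L.
[OH^-] = 0.001543/0.1374 = 0.01123 M, so pOH = 1.95 and pH = 14.00 - 1.95 = 12.05.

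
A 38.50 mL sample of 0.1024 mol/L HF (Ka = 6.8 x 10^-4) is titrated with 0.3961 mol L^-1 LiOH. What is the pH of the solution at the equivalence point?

8.04

n(HF) = 0.1024 x 0.03850 = 0.003942 mol; V(LiOH) at equivalence = 0.003942/0.3961 = 0.009953 L.
At equivalence all the acid is converted to F-; total volume = 0.03850 + 0.009953 = 0.04845 L, so [F-] = 0.003942/0.04845 = 0.08137 M.
Kb = Kw/Ka = 1.0e-14 / 6.8 x 10^-4 = 1.47e-11.
[OH^-] = sqrt(Kb x [F-]) = sqrt(1.47e-11 x 0.08137) = 1.09e-6 M.
pOH = 5.96, so pH = 14.00 - 5.96 = 8.04.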